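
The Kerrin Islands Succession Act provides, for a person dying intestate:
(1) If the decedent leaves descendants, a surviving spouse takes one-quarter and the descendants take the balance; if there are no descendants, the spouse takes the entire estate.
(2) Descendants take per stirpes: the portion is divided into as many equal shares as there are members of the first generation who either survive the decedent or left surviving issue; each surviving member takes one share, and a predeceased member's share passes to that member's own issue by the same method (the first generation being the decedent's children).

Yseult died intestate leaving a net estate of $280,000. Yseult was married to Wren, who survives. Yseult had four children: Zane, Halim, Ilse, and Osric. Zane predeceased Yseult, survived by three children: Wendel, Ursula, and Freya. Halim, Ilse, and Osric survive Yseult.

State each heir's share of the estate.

Wren: $70,000; Wendel: $17,500; Ursula: $17,500; Freya: $17,500; Halim: $52,500; Ilse: $52,500; Osric: $52,500

Wren takes one-quarter of $280,000 = $70,000. The remaining $210,000 passes to the descendants.
The descendants' portion ($210,000) is divided into 4 shares of $52,500: Halim, Ilse, and Osric each take $52,500; Zane's $52,500 share passes to Zane's issue.
Zane's share ($52,500) is divided into 3 shares of $17,500: Wendel, Ursula, and Freya each take $17,500.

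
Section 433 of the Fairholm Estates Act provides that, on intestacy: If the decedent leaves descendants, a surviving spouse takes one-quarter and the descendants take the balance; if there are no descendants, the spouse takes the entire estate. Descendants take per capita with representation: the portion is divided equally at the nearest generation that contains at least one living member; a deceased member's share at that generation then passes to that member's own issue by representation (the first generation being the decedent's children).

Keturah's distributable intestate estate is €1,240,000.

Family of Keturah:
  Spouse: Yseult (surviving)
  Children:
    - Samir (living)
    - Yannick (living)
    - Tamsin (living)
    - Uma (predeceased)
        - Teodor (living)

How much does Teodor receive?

Yseult takes one-quarter of €1,240,000 = €310,000. The remaining €930,000 passes to the descendants.
The descendants' portion (€930,000) is divided into 4 shares of €232,500: Samir, Yannick, and Tamsin each take €232,500; Uma's €232,500 share passes to Uma's issue.
Uma's share (€232,500) passes entirely to Teodor.

Teodor receives €232,500.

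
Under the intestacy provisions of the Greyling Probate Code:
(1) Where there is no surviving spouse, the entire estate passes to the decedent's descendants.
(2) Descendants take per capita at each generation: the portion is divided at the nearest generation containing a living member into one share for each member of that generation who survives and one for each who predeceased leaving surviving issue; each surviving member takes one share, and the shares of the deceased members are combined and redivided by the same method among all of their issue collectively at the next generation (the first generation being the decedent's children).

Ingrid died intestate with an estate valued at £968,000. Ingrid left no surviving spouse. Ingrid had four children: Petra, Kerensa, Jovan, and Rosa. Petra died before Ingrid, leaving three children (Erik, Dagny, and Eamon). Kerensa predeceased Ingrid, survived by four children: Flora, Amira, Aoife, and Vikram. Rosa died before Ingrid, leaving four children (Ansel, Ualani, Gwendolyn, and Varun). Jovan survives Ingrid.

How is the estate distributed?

Erik: £66,000; Dagny: £66,000; Eamon: £66,000; Flora: £66,000; Amira: £66,000; Aoife: £66,000; Vikram: £66,000; Jovan: £242,000; Ansel: £66,000; Ualani: £66,000; Gwendolyn: £66,000; Varun: £66,000

The entire £968,000 passes to the descendants.
That amount (£968,000) is divided at the children's generation into 4 shares of £242,000. Jovan takes £242,000. The 3 shares of the deceased (Petra, Kerensa, and Rosa) are combined into a pool of £726,000.
That pool (£726,000) is divided at the grandchildren's generation equally among Erik, Dagny, Eamon, Flora, Amira, Aoife, Vikram, Ansel, Ualani, Gwendolyn, and Varun: £66,000 each.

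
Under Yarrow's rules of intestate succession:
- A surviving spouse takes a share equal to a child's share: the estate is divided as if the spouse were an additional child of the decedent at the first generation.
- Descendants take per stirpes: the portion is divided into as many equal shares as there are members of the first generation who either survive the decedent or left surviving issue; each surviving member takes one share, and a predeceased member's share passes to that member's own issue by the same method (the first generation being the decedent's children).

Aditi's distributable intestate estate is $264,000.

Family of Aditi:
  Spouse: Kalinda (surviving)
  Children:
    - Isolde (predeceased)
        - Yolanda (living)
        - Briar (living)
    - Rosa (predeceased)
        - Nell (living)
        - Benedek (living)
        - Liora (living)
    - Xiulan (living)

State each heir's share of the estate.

The spouse counts as an additional share at the children's level, so there are 4 primary shares of $66,000. Kalinda takes one such share ($66,000).
The children's combined portion ($198,000) is divided into 3 shares of $66,000: Xiulan takes $66,000; Isolde's $66,000 share passes to Isolde's issue; Rosa's $66,000 share passes to Rosa's issue.
Isolde's share ($66,000) is divided into 2 shares of $33,000: Yolanda and Briar each take $33,000.
Rosa's share ($66,000) is divided into 3 shares of $22,000: Nell, Benedek, and Liora each take $22,000.

Kalinda: $66,000; Yolanda: $33,000; Briar: $33,000; Nell: $22,000; Benedek: $22,000; Liora: $22,000; Xiulan: $66,000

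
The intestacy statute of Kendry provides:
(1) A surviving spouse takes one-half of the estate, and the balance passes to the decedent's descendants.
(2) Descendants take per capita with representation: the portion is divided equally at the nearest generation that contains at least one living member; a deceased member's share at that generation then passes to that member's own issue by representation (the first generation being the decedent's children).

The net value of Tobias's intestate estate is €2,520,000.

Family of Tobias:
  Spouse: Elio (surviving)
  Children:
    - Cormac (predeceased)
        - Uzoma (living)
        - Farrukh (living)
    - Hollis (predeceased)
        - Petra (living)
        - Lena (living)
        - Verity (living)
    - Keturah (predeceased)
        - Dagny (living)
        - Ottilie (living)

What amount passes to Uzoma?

Uzoma receives €180,000.

Elio takes one-half of €2,520,000 = €1,260,000. The remaining €1,260,000 passes to the descendants.
No child survives, so the initial division is made at the grandchildren's generation.
The descendants' portion (€1,260,000) is divided into 7 shares of €180,000: Uzoma, Farrukh, Petra, Lena, Verity, Dagny, and Ottilie each take €180,000.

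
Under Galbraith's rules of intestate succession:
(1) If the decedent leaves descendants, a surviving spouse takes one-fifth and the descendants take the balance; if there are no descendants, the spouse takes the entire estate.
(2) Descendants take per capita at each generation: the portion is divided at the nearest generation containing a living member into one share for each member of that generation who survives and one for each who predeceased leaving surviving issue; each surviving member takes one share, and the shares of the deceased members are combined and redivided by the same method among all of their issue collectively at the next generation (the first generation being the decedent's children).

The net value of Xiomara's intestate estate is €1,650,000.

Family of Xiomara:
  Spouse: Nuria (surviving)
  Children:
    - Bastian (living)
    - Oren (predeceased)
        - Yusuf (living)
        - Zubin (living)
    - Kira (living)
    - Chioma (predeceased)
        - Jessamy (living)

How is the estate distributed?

Nuria takes one-fifth of €1,650,000 = €330,000. The remaining €1,320,000 passes to the descendants.
The descendants' portion (€1,320,000) is divided at the children's generation into 4 shares of €330,000. Bastian and Kira each take €330,000. The 2 shares of the deceased (Oren and Chioma) are combined into a pool of €660,000.
That pool (€660,000) is divided at the grandchildren's generation equally among Yusuf, Zubin, and Jessamy: €220,000 each.

Nuria: €330,000; Bastian: €330,000; Yusuf: €220,000; Zubin: €220,000; Kira: €330,000; Jessamy: €220,000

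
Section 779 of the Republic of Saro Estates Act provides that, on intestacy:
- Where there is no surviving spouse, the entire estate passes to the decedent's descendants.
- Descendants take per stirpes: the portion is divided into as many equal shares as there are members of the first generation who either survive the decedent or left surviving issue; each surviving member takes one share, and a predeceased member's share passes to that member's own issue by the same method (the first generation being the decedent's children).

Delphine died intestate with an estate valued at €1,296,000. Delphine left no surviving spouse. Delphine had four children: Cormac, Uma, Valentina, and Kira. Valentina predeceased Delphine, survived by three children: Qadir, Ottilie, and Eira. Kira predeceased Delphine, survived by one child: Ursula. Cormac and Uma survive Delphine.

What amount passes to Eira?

The entire €1,296,000 passes to the descendants.
That amount (€1,296,000) is divided into 4 shares of €324,000: Cormac and Uma each take €324,000; Valentina's €324,000 share passes to Valentina's issue; Kira's €324,000 share passes to Kira's issue.
Valentina's share (€324,000) is divided into 3 shares of €108,000: Qadir, Ottilie, and Eira each take €108,000.
Kira's share (€324,000) passes entirely to Ursula.

Eira receives €108,000.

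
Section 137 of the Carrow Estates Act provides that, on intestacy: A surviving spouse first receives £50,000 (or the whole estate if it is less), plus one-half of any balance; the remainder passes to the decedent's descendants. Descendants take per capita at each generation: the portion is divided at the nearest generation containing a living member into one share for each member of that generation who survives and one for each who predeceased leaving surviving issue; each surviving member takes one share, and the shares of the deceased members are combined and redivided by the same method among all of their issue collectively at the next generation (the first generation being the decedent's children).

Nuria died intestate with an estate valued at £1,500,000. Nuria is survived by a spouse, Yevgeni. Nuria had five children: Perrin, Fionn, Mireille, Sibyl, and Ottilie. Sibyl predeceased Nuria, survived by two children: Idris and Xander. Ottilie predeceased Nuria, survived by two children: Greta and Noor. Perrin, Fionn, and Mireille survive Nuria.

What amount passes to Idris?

Idris receives £72,500.

Yevgeni first takes £50,000, leaving a balance of £1,450,000. Yevgeni then takes one-half of the balance (£725,000), for a total of £775,000. The remaining £725,000 passes to the descendants.
The descendants' portion (£725,000) is divided at the children's generation into 5 shares of £145,000. Perrin, Fionn, and Mireille each take £145,000. The 2 shares of the deceased (Sibyl and Ottilie) are combined into a pool of £290,000.
That pool (£290,000) is divided at the grandchildren's generation equally among Idris, Xander, Greta, and Noor: £72,500 each.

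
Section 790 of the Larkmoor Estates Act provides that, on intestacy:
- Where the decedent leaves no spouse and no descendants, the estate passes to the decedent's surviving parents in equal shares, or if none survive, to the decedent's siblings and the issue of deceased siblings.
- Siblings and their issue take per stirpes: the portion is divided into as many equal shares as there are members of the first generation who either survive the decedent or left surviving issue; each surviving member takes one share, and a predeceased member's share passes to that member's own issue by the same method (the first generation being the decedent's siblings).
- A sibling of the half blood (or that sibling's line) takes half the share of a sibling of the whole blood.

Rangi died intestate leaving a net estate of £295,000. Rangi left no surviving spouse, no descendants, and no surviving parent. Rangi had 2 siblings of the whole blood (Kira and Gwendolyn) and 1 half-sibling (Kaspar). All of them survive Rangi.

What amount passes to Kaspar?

The entire £295,000 passes to the siblings and their issue.
Counting each half-blood sibling's line as half a unit, there are 5/2 units in £295,000, so one unit is £118,000. Whole-blood lines (Kira and Gwendolyn) take £118,000 each; half-blood lines (Kaspar) take £59,000 each.

Kaspar receives £59,000.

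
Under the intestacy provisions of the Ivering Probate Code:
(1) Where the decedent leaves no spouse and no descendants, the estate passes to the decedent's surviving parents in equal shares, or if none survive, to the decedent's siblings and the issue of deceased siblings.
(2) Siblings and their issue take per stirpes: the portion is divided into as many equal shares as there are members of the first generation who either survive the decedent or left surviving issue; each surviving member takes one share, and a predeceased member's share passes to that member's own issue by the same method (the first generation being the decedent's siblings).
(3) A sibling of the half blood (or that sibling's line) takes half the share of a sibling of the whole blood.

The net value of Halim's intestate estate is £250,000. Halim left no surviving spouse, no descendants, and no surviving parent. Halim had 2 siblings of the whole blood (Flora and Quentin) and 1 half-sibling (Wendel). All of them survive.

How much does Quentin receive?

The entire £250,000 passes to the siblings and their issue.
Counting each half-blood sibling's line as half a unit, there are 5/2 units in £250,000, so one unit is £100,000. Whole-blood lines (Flora and Quentin) take £100,000 each; half-blood lines (Wendel) take £50,000 each.

Quentin receives £100,000.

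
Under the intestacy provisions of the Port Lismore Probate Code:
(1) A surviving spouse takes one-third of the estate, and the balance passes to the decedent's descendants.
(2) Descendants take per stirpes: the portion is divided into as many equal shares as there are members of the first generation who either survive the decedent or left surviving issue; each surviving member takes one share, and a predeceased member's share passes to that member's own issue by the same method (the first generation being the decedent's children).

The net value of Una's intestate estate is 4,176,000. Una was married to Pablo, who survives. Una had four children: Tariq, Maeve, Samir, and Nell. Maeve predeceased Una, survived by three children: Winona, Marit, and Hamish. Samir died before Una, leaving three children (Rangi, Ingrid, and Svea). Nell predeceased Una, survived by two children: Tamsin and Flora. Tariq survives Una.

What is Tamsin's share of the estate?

Pablo takes one-third of 4,176,000 = 1,392,000. The remaining 2,784,000 passes to the descendants.
The descendants' portion (2,784,000) is divided into 4 shares of 696,000: Tariq takes 696,000; Maeve's 696,000 share passes to Maeve's issue; Samir's 696,000 share passes to Samir's issue; Nell's 696,000 share passes to Nell's issue.
Maeve's share (696,000) is divided into 3 shares of 232,000: Winona, Marit, and Hamish each take 232,000.
Samir's share (696,000) is divided into 3 shares of 232,000: Rangi, Ingrid, and Svea each take 232,000.
Nell's share (696,000) is divided into 2 shares of 348,000: Tamsin and Flora each take 348,000.

Tamsin receives 348,000.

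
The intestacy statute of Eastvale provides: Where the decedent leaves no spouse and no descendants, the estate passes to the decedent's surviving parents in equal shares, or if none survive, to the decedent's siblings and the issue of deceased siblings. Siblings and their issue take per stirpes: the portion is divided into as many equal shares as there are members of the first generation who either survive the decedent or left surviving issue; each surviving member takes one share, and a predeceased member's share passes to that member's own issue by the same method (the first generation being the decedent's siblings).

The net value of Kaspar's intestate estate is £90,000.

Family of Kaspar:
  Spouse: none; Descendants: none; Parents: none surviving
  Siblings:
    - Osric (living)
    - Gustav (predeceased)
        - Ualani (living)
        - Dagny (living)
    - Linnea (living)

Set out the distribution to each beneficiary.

Osric: £30,000; Ualani: £15,000; Dagny: £15,000; Linnea: £30,000

The entire £90,000 passes to the siblings and their issue.
That amount (£90,000) is divided into 3 shares of £30,000: Osric and Linnea each take £30,000; Gustav's £30,000 share passes to Gustav's issue.
Gustav's share (£30,000) is divided into 2 shares of £15,000: Ualani and Dagny each take £15,000.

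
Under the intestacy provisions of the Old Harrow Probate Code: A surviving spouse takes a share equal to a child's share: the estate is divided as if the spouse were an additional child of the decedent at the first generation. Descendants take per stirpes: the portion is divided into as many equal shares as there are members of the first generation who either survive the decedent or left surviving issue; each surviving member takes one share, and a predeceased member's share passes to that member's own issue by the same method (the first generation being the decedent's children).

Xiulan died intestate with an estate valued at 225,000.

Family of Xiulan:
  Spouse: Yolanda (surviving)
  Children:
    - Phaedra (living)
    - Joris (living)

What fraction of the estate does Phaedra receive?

The spouse counts as an additional share at the children's level, so there are 3 primary shares of 75,000. Yolanda takes one such share (75,000).
The children's combined portion (150,000) is divided into 2 shares of 75,000: Phaedra and Joris each take 75,000.

Phaedra receives 1/3 of the estate.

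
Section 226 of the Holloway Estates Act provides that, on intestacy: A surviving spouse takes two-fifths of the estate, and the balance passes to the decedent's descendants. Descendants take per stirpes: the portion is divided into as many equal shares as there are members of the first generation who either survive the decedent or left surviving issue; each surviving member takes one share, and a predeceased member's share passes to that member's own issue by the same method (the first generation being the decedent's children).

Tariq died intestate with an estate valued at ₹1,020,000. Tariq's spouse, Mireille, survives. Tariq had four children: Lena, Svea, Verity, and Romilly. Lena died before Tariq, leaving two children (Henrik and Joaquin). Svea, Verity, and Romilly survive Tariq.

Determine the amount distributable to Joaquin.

Joaquin receives ₹76,500.

Mireille takes two-fifths of ₹1,020,000 = ₹408,000. The remaining ₹612,000 passes to the descendants.
The descendants' portion (₹612,000) is divided into 4 shares of ₹153,000: Svea, Verity, and Romilly each take ₹153,000; Lena's ₹153,000 share passes to Lena's issue.
Lena's share (₹153,000) is divided into 2 shares of ₹76,500: Henrik and Joaquin each take ₹76,500.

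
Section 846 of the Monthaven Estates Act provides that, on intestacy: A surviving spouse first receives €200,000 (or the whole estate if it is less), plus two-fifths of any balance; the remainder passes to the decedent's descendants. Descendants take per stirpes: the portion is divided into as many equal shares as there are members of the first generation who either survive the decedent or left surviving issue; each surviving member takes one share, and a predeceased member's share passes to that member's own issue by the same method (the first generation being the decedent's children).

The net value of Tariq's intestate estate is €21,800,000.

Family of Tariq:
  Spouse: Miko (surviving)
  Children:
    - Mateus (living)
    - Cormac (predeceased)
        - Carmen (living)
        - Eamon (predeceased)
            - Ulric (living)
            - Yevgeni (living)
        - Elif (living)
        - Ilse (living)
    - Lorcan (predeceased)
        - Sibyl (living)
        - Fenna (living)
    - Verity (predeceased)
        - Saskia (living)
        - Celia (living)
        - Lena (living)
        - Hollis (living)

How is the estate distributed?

Miko first takes €200,000, leaving a balance of €21,600,000. Miko then takes two-fifths of the balance (€8,640,000), for a total of €8,840,000. The remaining €12,960,000 passes to the descendants.
The descendants' portion (€12,960,000) is divided into 4 shares of €3,240,000: Mateus takes €3,240,000; Cormac's €3,240,000 share passes to Cormac's issue; Lorcan's €3,240,000 share passes to Lorcan's issue; Verity's €3,240,000 share passes to Verity's issue.
Cormac's share (€3,240,000) is divided into 4 shares of €810,000: Carmen, Elif, and Ilse each take €810,000; Eamon's €810,000 share passes to Eamon's issue.
Eamon's share (€810,000) is divided into 2 shares of €405,000: Ulric and Yevgeni each take €405,000.
Lorcan's share (€3,240,000) is divided into 2 shares of €1,620,000: Sibyl and Fenna each take €1,620,000.
Verity's share (€3,240,000) is divided into 4 shares of €810,000: Saskia, Celia, Lena, and Hollis each take €810,000.

Miko: €8,840,000; Mateus: €3,240,000; Carmen: €810,000; Ulric: €405,000; Yevgeni: €405,000; Elif: €810,000; Ilse: €810,000; Sibyl: €1,620,000; Fenna: €1,620,000; Saskia: €810,000; Celia: €810,000; Lena: €810,000; Hollis: €810,000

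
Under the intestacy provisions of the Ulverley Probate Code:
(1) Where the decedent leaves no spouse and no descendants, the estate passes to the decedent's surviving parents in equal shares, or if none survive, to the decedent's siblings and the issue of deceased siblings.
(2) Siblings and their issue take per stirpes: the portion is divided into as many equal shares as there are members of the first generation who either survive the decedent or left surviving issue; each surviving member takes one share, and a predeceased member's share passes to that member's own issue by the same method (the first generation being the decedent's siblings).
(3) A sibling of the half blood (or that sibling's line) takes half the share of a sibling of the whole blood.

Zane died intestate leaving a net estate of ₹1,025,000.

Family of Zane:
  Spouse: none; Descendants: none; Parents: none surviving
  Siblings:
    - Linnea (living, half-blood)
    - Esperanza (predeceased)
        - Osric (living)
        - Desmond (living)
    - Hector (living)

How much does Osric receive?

Osric receives ₹205,000.

The entire ₹1,025,000 passes to the siblings and their issue.
Counting each half-blood sibling's line as half a unit, there are 5/2 units in ₹1,025,000, so one unit is ₹410,000. Whole-blood lines (Esperanza and Hector) take ₹410,000 each; half-blood lines (Linnea) take ₹205,000 each.
Esperanza's share (₹410,000) is divided into 2 shares of ₹205,000: Osric and Desmond each take ₹205,000.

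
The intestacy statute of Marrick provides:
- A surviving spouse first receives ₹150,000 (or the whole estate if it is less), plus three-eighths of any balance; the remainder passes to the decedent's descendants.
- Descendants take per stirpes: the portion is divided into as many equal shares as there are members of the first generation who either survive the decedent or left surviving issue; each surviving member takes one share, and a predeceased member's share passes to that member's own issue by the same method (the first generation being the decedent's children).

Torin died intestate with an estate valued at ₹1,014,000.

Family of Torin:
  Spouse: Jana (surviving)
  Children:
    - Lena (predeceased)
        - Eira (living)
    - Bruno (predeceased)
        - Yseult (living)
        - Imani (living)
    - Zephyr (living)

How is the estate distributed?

Jana first takes ₹150,000, leaving a balance of ₹864,000. Jana then takes three-eighths of the balance (₹324,000), for a total of ₹474,000. The remaining ₹540,000 passes to the descendants.
The descendants' portion (₹540,000) is divided into 3 shares of ₹180,000: Zephyr takes ₹180,000; Lena's ₹180,000 share passes to Lena's issue; Bruno's ₹180,000 share passes to Bruno's issue.
Lena's share (₹180,000) passes entirely to Eira.
Bruno's share (₹180,000) is divided into 2 shares of ₹90,000: Yseult and Imani each take ₹90,000.

Jana: ₹474,000; Eira: ₹180,000; Yseult: ₹90,000; Imani: ₹90,000; Zephyr: ₹180,000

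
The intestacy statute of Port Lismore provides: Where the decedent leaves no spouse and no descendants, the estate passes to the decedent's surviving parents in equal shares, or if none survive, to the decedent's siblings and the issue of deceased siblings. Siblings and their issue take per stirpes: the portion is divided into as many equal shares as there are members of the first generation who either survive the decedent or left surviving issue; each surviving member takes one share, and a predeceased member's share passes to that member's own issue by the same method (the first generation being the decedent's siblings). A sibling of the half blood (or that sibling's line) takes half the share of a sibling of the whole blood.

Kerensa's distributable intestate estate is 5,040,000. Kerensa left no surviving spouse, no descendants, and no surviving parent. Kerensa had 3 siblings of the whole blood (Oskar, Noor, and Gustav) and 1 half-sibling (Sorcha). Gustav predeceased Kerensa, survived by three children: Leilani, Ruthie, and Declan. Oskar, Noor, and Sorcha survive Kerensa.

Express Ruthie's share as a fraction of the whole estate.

The entire 5,040,000 passes to the siblings and their issue.
Counting each half-blood sibling's line as half a unit, there are 7/2 units in 5,040,000, so one unit is 1,440,000. Whole-blood lines (Oskar, Noor, and Gustav) take 1,440,000 each; half-blood lines (Sorcha) take 720,000 each.
Gustav's share (1,440,000) is divided into 3 shares of 480,000: Leilani, Ruthie, and Declan each take 480,000.

Ruthie receives 2/21 of the estate.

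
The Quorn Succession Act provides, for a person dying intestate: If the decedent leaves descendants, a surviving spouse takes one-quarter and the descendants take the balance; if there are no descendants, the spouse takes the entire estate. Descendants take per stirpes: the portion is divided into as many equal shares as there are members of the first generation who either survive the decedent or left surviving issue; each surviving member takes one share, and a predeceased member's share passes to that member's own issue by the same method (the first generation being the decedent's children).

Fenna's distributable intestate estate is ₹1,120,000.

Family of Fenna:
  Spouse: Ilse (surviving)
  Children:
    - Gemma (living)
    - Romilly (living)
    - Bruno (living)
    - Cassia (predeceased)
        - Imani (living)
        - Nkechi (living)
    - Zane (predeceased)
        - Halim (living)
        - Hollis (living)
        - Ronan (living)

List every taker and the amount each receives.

Ilse: ₹280,000; Gemma: ₹168,000; Romilly: ₹168,000; Bruno: ₹168,000; Imani: ₹84,000; Nkechi: ₹84,000; Halim: ₹56,000; Hollis: ₹56,000; Ronan: ₹56,000

Ilse takes one-quarter of ₹1,120,000 = ₹280,000. The remaining ₹840,000 passes to the descendants.
The descendants' portion (₹840,000) is divided into 5 shares of ₹168,000: Gemma, Romilly, and Bruno each take ₹168,000; Cassia's ₹168,000 share passes to Cassia's issue; Zane's ₹168,000 share passes to Zane's issue.
Cassia's share (₹168,000) is divided into 2 shares of ₹84,000: Imani and Nkechi each take ₹84,000.
Zane's share (₹168,000) is divided into 3 shares of ₹56,000: Halim, Hollis, and Ronan each take ₹56,000.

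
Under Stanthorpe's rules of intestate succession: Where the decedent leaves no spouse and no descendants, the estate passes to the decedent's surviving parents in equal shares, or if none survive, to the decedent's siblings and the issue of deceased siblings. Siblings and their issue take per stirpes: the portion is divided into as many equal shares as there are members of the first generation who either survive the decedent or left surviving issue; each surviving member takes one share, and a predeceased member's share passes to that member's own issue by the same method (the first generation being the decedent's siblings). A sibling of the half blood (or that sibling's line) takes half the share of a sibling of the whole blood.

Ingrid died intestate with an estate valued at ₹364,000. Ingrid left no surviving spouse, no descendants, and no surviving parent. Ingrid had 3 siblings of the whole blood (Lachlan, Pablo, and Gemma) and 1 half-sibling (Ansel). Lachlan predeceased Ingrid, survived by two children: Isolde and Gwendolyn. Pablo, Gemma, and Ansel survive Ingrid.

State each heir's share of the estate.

Isolde: ₹52,000; Gwendolyn: ₹52,000; Pablo: ₹104,000; Gemma: ₹104,000; Ansel: ₹52,000

The entire ₹364,000 passes to the siblings and their issue.
Counting each half-blood sibling's line as half a unit, there are 7/2 units in ₹364,000, so one unit is ₹104,000. Whole-blood lines (Lachlan, Pablo, and Gemma) take ₹104,000 each; half-blood lines (Ansel) take ₹52,000 each.
Lachlan's share (₹104,000) is divided into 2 shares of ₹52,000: Isolde and Gwendolyn each take ₹52,000.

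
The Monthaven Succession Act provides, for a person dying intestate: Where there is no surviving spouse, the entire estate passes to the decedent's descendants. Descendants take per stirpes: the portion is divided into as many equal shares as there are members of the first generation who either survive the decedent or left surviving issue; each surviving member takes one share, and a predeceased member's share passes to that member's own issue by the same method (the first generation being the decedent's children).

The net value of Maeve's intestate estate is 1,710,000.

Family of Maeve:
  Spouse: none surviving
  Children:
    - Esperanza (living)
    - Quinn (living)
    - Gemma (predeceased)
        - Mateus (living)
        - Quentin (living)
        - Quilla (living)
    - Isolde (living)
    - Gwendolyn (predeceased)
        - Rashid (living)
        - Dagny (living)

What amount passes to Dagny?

Dagny receives 171,000.

The entire 1,710,000 passes to the descendants.
That amount (1,710,000) is divided into 5 shares of 342,000: Esperanza, Quinn, and Isolde each take 342,000; Gemma's 342,000 share passes to Gemma's issue; Gwendolyn's 342,000 share passes to Gwendolyn's issue.
Gemma's share (342,000) is divided into 3 shares of 114,000: Mateus, Quentin, and Quilla each take 114,000.
Gwendolyn's share (342,000) is divided into 2 shares of 171,000: Rashid and Dagny each take 171,000.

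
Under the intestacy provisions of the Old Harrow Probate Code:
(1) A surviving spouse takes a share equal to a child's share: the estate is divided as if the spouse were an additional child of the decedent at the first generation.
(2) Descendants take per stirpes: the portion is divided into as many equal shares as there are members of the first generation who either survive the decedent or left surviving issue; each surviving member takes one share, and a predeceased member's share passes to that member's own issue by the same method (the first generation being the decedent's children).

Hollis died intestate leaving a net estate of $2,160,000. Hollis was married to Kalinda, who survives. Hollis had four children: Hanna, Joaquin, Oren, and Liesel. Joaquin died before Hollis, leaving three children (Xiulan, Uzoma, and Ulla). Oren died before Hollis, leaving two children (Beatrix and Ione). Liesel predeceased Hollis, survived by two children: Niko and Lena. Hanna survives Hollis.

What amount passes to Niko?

The spouse counts as an additional share at the children's level, so there are 5 primary shares of $432,000. Kalinda takes one such share ($432,000).
The children's combined portion ($1,728,000) is divided into 4 shares of $432,000: Hanna takes $432,000; Joaquin's $432,000 share passes to Joaquin's issue; Oren's $432,000 share passes to Oren's issue; Liesel's $432,000 share passes to Liesel's issue.
Joaquin's share ($432,000) is divided into 3 shares of $144,000: Xiulan, Uzoma, and Ulla each take $144,000.
Oren's share ($432,000) is divided into 2 shares of $216,000: Beatrix and Ione each take $216,000.
Liesel's share ($432,000) is divided into 2 shares of $216,000: Niko and Lena each take $216,000.

Niko receives $216,000.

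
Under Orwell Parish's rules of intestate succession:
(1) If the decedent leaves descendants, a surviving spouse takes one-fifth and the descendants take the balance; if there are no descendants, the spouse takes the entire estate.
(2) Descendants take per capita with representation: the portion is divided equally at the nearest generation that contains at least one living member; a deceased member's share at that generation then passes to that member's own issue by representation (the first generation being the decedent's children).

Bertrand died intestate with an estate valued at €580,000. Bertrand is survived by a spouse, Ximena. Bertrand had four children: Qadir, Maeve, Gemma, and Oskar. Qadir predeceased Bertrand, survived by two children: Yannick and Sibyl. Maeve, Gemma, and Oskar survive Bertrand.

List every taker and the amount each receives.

Ximena: €116,000; Yannick: €58,000; Sibyl: €58,000; Maeve: €116,000; Gemma: €116,000; Oskar: €116,000

Ximena takes one-fifth of €580,000 = €116,000. The remaining €464,000 passes to the descendants.
The descendants' portion (€464,000) is divided into 4 shares of €116,000: Maeve, Gemma, and Oskar each take €116,000; Qadir's €116,000 share passes to Qadir's issue.
Qadir's share (€116,000) is divided into 2 shares of €58,000: Yannick and Sibyl each take €58,000.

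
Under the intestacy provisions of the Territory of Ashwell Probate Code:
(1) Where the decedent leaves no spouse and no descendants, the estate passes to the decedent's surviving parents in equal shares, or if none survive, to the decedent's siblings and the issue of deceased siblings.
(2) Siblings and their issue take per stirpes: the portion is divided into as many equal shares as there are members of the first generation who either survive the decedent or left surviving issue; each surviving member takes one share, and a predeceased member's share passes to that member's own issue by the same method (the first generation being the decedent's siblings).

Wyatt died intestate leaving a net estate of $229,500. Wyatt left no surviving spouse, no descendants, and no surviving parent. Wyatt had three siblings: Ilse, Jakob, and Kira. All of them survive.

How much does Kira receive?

Kira receives $76,500.

The entire $229,500 passes to the siblings and their issue.
That amount ($229,500) is divided into 3 shares of $76,500: Ilse, Jakob, and Kira each take $76,500.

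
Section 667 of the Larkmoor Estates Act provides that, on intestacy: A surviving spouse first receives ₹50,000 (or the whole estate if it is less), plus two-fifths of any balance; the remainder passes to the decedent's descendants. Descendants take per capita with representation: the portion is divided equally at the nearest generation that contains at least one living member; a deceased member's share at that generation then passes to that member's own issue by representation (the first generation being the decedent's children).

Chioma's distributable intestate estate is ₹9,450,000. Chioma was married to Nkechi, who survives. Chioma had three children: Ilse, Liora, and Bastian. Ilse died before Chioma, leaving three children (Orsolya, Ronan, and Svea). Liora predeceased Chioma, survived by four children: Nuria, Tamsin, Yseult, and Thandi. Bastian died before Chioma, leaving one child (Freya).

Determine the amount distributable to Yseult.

Yseult receives ₹705,000.

Nkechi first takes ₹50,000, leaving a balance of ₹9,400,000. Nkechi then takes two-fifths of the balance (₹3,760,000), for a total of ₹3,810,000. The remaining ₹5,640,000 passes to the descendants.
No child survives, so the initial division is made at the grandchildren's generation.
The descendants' portion (₹5,640,000) is divided into 8 shares of ₹705,000: Orsolya, Ronan, Svea, Nuria, Tamsin, Yseult, Thandi, and Freya each take ₹705,000.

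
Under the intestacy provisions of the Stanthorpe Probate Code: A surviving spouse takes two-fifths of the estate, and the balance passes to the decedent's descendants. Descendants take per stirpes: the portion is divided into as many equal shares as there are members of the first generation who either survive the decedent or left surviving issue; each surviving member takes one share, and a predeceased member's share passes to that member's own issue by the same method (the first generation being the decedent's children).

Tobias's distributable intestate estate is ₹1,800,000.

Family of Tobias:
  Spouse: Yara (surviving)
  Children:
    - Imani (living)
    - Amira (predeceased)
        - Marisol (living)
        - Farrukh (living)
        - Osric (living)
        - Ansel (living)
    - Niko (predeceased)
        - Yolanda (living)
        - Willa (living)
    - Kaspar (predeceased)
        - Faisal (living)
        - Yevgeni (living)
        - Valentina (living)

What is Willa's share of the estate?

Yara takes two-fifths of ₹1,800,000 = ₹720,000. The remaining ₹1,080,000 passes to the descendants.
The descendants' portion (₹1,080,000) is divided into 4 shares of ₹270,000: Imani takes ₹270,000; Amira's ₹270,000 share passes to Amira's issue; Niko's ₹270,000 share passes to Niko's issue; Kaspar's ₹270,000 share passes to Kaspar's issue.
Amira's share (₹270,000) is divided into 4 shares of ₹67,500: Marisol, Farrukh, Osric, and Ansel each take ₹67,500.
Niko's share (₹270,000) is divided into 2 shares of ₹135,000: Yolanda and Willa each take ₹135,000.
Kaspar's share (₹270,000) is divided into 3 shares of ₹90,000: Faisal, Yevgeni, and Valentina each take ₹90,000.

Willa receives ₹135,000.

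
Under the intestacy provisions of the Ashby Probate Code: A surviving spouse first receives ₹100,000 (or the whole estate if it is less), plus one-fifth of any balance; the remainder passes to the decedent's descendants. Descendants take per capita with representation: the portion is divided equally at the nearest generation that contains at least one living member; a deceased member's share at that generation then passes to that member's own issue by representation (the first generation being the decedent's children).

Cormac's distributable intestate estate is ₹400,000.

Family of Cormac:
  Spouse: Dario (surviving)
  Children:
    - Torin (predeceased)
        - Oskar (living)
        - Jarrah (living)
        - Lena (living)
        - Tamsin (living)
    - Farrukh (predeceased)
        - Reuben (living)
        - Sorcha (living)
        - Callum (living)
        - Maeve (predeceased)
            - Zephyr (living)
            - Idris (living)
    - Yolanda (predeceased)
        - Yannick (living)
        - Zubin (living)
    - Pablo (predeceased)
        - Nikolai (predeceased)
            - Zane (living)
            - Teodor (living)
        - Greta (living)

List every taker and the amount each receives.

Dario first takes ₹100,000, leaving a balance of ₹300,000. Dario then takes one-fifth of the balance (₹60,000), for a total of ₹160,000. The remaining ₹240,000 passes to the descendants.
No child survives, so the initial division is made at the grandchildren's generation.
The descendants' portion (₹240,000) is divided into 12 shares of ₹20,000: Oskar, Jarrah, Lena, Tamsin, Reuben, Sorcha, Callum, Yannick, Zubin, and Greta each take ₹20,000; Maeve's ₹20,000 share passes to Maeve's issue; Nikolai's ₹20,000 share passes to Nikolai's issue.
Maeve's share (₹20,000) is divided into 2 shares of ₹10,000: Zephyr and Idris each take ₹10,000.
Nikolai's share (₹20,000) is divided into 2 shares of ₹10,000: Zane and Teodor each take ₹10,000.

Dario: ₹160,000; Oskar: ₹20,000; Jarrah: ₹20,000; Lena: ₹20,000; Tamsin: ₹20,000; Reuben: ₹20,000; Sorcha: ₹20,000; Callum: ₹20,000; Zephyr: ₹10,000; Idris: ₹10,000; Yannick: ₹20,000; Zubin: ₹20,000; Zane: ₹10,000; Teodor: ₹10,000; Greta: ₹20,000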